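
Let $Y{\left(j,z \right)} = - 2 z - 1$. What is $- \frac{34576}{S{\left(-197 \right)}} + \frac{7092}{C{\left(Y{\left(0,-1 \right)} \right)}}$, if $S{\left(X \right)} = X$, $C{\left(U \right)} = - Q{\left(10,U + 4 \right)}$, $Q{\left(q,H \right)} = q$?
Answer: $- \frac{525682}{985} \approx -533.69$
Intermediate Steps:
$Y{\left(j,z \right)} = -1 - 2 z$
$C{\left(U \right)} = -10$ ($C{\left(U \right)} = \left(-1\right) 10 = -10$)
$- \frac{34576}{S{\left(-197 \right)}} + \frac{7092}{C{\left(Y{\left(0,-1 \right)} \right)}} = - \frac{34576}{-197} + \frac{7092}{-10} = \left(-34576\right) \left(- \frac{1}{197}\right) + 7092 \left(- \frac{1}{10}\right) = \frac{34576}{197} - \frac{3546}{5} = - \frac{525682}{985}$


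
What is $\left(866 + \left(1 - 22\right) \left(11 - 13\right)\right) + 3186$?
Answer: $4094$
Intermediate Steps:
$\left(866 + \left(1 - 22\right) \left(11 - 13\right)\right) + 3186 = \left(866 - 21 \left(11 - 13\right)\right) + 3186 = \left(866 - -42\right) + 3186 = \left(866 + 42\right) + 3186 = 908 + 3186 = 4094$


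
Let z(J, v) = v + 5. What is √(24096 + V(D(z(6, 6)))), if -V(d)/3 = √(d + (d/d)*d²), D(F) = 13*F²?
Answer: √(24096 - 33*√20462) ≈ 139.20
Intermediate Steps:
z(J, v) = 5 + v
V(d) = -3*√(d + d²) (V(d) = -3*√(d + (d/d)*d²) = -3*√(d + 1*d²) = -3*√(d + d²))
√(24096 + V(D(z(6, 6)))) = √(24096 - 3*√(1 + 13*(5 + 6)²)*(11*√13)) = √(24096 - 3*√(1 + 13*11²)*(11*√13)) = √(24096 - 3*√(1 + 13*121)*(11*√13)) = √(24096 - 3*11*√13*√(1 + 1573)) = √(24096 - 3*11*√20462) = √(24096 - 33*√20462)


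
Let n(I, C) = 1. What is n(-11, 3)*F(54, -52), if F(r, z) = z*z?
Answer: 2704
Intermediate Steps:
F(r, z) = z²
n(-11, 3)*F(54, -52) = 1*(-52)² = 1*2704 = 2704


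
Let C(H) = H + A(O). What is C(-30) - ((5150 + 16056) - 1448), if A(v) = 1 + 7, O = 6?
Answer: -19780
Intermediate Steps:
A(v) = 8
C(H) = 8 + H (C(H) = H + 8 = 8 + H)
C(-30) - ((5150 + 16056) - 1448) = (8 - 30) - ((5150 + 16056) - 1448) = -22 - (21206 - 1448) = -22 - 1*19758 = -22 - 19758 = -19780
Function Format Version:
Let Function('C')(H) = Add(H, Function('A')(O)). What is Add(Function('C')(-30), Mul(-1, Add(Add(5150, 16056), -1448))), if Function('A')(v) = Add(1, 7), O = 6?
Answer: -19780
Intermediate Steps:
Function('A')(v) = 8
Function('C')(H) = Add(8, H) (Function('C')(H) = Add(H, 8) = Add(8, H))
Add(Function('C')(-30), Mul(-1, Add(Add(5150, 16056), -1448))) = Add(Add(8, -30), Mul(-1, Add(Add(5150, 16056), -1448))) = Add(-22, Mul(-1, Add(21206, -1448))) = Add(-22, Mul(-1, 19758)) = Add(-22, -19758) = -19780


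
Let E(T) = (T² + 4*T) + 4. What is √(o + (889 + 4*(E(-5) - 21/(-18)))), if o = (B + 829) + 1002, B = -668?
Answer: √18834/3 ≈ 45.746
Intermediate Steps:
E(T) = 4 + T² + 4*T
o = 1163 (o = (-668 + 829) + 1002 = 161 + 1002 = 1163)
√(o + (889 + 4*(E(-5) - 21/(-18)))) = √(1163 + (889 + 4*((4 + (-5)² + 4*(-5)) - 21/(-18)))) = √(1163 + (889 + 4*((4 + 25 - 20) - 21*(-1/18)))) = √(1163 + (889 + 4*(9 + 7/6))) = √(1163 + (889 + 4*(61/6))) = √(1163 + (889 + 122/3)) = √(1163 + 2789/3) = √(6278/3) = √18834/3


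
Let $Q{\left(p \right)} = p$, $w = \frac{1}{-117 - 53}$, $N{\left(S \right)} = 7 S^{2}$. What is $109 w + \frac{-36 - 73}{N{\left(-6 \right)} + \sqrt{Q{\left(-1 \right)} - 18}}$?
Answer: $\frac{109 \left(- \sqrt{19} + 422 i\right)}{170 \left(\sqrt{19} - 252 i\right)} \approx -1.0736 + 0.0074795 i$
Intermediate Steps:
$w = - \frac{1}{170}$ ($w = \frac{1}{-170} = - \frac{1}{170} \approx -0.0058824$)
$109 w + \frac{-36 - 73}{N{\left(-6 \right)} + \sqrt{Q{\left(-1 \right)} - 18}} = 109 \left(- \frac{1}{170}\right) + \frac{-36 - 73}{7 \left(-6\right)^{2} + \sqrt{-1 - 18}} = - \frac{109}{170} - \frac{109}{7 \cdot 36 + \sqrt{-19}} = - \frac{109}{170} - \frac{109}{252 + i \sqrt{19}}$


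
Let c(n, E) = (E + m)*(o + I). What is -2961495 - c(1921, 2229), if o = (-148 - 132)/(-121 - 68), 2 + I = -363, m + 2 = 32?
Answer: -6420920/3 ≈ -2.1403e+6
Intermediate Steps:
m = 30 (m = -2 + 32 = 30)
I = -365 (I = -2 - 363 = -365)
o = 40/27 (o = -280/(-189) = -280*(-1/189) = 40/27 ≈ 1.4815)
c(n, E) = -98150/9 - 9815*E/27 (c(n, E) = (E + 30)*(40/27 - 365) = (30 + E)*(-9815/27) = -98150/9 - 9815*E/27)
-2961495 - c(1921, 2229) = -2961495 - (-98150/9 - 9815/27*2229) = -2961495 - (-98150/9 - 7292545/9) = -2961495 - 1*(-2463565/3) = -2961495 + 2463565/3 = -6420920/3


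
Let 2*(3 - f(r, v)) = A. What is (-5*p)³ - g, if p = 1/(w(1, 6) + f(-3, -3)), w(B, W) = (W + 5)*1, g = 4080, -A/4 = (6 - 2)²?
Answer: -397131005/97336 ≈ -4080.0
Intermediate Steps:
A = -64 (A = -4*(6 - 2)² = -4*4² = -4*16 = -64)
f(r, v) = 35 (f(r, v) = 3 - ½*(-64) = 3 + 32 = 35)
w(B, W) = 5 + W (w(B, W) = (5 + W)*1 = 5 + W)
p = 1/46 (p = 1/((5 + 6) + 35) = 1/(11 + 35) = 1/46 ≈ 0.021739)
(-5*p)³ - g = (-5*1/46)³ - 1*4080 = (-5/46)³ - 4080 = -125/97336 - 4080 = -397131005/97336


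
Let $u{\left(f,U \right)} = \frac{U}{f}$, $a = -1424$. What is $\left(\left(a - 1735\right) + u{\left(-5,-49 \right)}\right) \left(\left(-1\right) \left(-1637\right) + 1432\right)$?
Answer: $- \frac{48324474}{5} \approx -9.6649 \cdot 10^{6}$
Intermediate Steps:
$\left(\left(a - 1735\right) + u{\left(-5,-49 \right)}\right) \left(\left(-1\right) \left(-1637\right) + 1432\right) = \left(\left(-1424 - 1735\right) - \frac{49}{-5}\right) \left(\left(-1\right) \left(-1637\right) + 1432\right) = \left(-3159 - - \frac{49}{5}\right) \left(1637 + 1432\right) = \left(-3159 + \frac{49}{5}\right) 3069 = \left(- \frac{15746}{5}\right) 3069 = - \frac{48324474}{5}$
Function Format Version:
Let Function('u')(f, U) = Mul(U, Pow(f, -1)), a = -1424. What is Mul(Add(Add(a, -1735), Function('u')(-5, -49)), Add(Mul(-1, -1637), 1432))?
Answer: Rational(-48324474, 5) ≈ -9.6649e+6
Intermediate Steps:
Mul(Add(Add(a, -1735), Function('u')(-5, -49)), Add(Mul(-1, -1637), 1432)) = Mul(Add(Add(-1424, -1735), Mul(-49, Pow(-5, -1))), Add(Mul(-1, -1637), 1432)) = Mul(Add(-3159, Mul(-49, Rational(-1, 5))), Add(1637, 1432)) = Mul(Add(-3159, Rational(49, 5)), 3069) = Mul(Rational(-15746, 5), 3069) = Rational(-48324474, 5)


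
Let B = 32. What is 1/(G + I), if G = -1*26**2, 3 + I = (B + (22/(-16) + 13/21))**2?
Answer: 28224/8387905 ≈ 0.0033648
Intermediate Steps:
I = 27467329/28224 (I = -3 + (32 + (22/(-16) + 13/21))**2 = -3 + (32 + (22*(-1/16) + 13*(1/21)))**2 = -3 + (32 + (-11/8 + 13/21))**2 = -3 + (32 - 127/168)**2 = -3 + (5249/168)**2 = -3 + 27552001/28224 = 27467329/28224 ≈ 973.19)
G = -676 (G = -1*676 = -676)
1/(G + I) = 1/(-676 + 27467329/28224) = 1/(8387905/28224) = 28224/8387905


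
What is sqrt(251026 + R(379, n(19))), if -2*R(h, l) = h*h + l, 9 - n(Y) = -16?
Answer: 7*sqrt(3657) ≈ 423.31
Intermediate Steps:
n(Y) = 25 (n(Y) = 9 - 1*(-16) = 9 + 16 = 25)
R(h, l) = -l/2 - h**2/2 (R(h, l) = -(h*h + l)/2 = -(h**2 + l)/2 = -(l + h**2)/2 = -l/2 - h**2/2)
sqrt(251026 + R(379, n(19))) = sqrt(251026 + (-1/2*25 - 1/2*379**2)) = sqrt(251026 + (-25/2 - 1/2*143641)) = sqrt(251026 + (-25/2 - 143641/2)) = sqrt(251026 - 71833) = sqrt(179193) = 7*sqrt(3657)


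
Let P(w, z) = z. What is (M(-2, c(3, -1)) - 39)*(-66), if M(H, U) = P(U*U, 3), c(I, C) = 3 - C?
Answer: 2376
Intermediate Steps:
M(H, U) = 3
(M(-2, c(3, -1)) - 39)*(-66) = (3 - 39)*(-66) = -36*(-66) = 2376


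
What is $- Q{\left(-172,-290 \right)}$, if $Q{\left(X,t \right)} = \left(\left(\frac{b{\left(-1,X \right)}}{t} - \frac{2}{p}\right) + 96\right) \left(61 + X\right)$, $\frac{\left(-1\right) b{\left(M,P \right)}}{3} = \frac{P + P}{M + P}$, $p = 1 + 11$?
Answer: $\frac{533797927}{50170} \approx 10640.0$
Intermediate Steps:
$p = 12$
$b{\left(M,P \right)} = - \frac{6 P}{M + P}$ ($b{\left(M,P \right)} = - 3 \frac{P + P}{M + P} = - 3 \frac{2 P}{M + P} = - \frac{6 P}{M + P}$)
$Q{\left(X,t \right)} = \left(61 + X\right) \left(\frac{575}{6} - \frac{6 X}{t \left(-1 + X\right)}\right)$ ($Q{\left(X,t \right)} = \left(\left(\frac{\left(-6\right) X \frac{1}{-1 + X}}{t} - \frac{2}{12}\right) + 96\right) \left(61 + X\right) = \left(\left(- \frac{6 X}{t \left(-1 + X\right)} - \frac{1}{6}\right) + 96\right) \left(61 + X\right) = \left(\left(- \frac{1}{6} - \frac{6 X}{t \left(-1 + X\right)}\right) + 96\right) \left(61 + X\right) = \left(\frac{575}{6} - \frac{6 X}{t \left(-1 + X\right)}\right) \left(61 + X\right) = \left(61 + X\right) \left(\frac{575}{6} - \frac{6 X}{t \left(-1 + X\right)}\right)$)
$- Q{\left(-172,-290 \right)} = - \frac{\left(61 - 172\right) \left(\left(-36\right) \left(-172\right) + 575 \left(-290\right) \left(-1 - 172\right)\right)}{6 \left(-290\right) \left(-1 - 172\right)} = - \frac{\left(-1\right) \left(-111\right) \left(6192 + 575 \left(-290\right) \left(-173\right)\right)}{6 \cdot 290 \left(-173\right)} = - \frac{\left(-1\right) \left(-1\right) \left(-111\right) \left(6192 + 28847750\right)}{6 \cdot 290 \cdot 173} = - \frac{\left(-1\right) \left(-1\right) \left(-111\right) 28853942}{6 \cdot 290 \cdot 173} = \left(-1\right) \left(- \frac{533797927}{50170}\right) = \frac{533797927}{50170}$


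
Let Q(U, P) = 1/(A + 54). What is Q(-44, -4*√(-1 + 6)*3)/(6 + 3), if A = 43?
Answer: 1/873 ≈ 0.0011455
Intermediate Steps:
Q(U, P) = 1/97 (Q(U, P) = 1/(43 + 54) = 1/97)
Q(-44, -4*√(-1 + 6)*3)/(6 + 3) = (1/97)/(6 + 3) = (1/97)/9 = (⅑)*(1/97) = 1/873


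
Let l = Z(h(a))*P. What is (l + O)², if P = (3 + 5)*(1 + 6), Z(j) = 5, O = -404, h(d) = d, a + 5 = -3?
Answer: 15376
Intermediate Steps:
a = -8 (a = -5 - 3 = -8)
P = 56 (P = 8*7 = 56)
l = 280 (l = 5*56 = 280)
(l + O)² = (280 - 404)² = (-124)² = 15376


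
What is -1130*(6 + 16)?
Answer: -24860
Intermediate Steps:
-1130*(6 + 16) = -1130*22 = -24860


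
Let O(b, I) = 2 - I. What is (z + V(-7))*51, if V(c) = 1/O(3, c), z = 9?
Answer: 1394/3 ≈ 464.67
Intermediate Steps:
V(c) = 1/(2 - c)
(z + V(-7))*51 = (9 - 1/(-2 - 7))*51 = (9 - 1/(-9))*51 = (9 - 1*(-⅑))*51 = (9 + ⅑)*51 = (82/9)*51 = 1394/3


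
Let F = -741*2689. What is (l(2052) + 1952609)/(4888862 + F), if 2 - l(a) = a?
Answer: 1950559/2896313 ≈ 0.67346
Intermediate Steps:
F = -1992549
l(a) = 2 - a
(l(2052) + 1952609)/(4888862 + F) = ((2 - 1*2052) + 1952609)/(4888862 - 1992549) = ((2 - 2052) + 1952609)/2896313 = (-2050 + 1952609)*(1/2896313) = 1950559*(1/2896313) = 1950559/2896313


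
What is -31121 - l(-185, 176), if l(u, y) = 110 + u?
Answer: -31046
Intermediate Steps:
-31121 - l(-185, 176) = -31121 - (110 - 185) = -31121 - 1*(-75) = -31121 + 75 = -31046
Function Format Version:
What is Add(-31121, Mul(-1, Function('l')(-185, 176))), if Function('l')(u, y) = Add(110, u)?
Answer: -31046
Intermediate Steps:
Add(-31121, Mul(-1, Function('l')(-185, 176))) = Add(-31121, Mul(-1, Add(110, -185))) = Add(-31121, Mul(-1, -75)) = Add(-31121, 75) = -31046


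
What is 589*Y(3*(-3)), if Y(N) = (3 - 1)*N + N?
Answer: -15903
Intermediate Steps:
Y(N) = 3*N (Y(N) = 2*N + N = 3*N)
589*Y(3*(-3)) = 589*(3*(3*(-3))) = 589*(3*(-9)) = 589*(-27) = -15903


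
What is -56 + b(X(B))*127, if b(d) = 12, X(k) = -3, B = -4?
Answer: 1468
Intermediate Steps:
-56 + b(X(B))*127 = -56 + 12*127 = -56 + 1524 = 1468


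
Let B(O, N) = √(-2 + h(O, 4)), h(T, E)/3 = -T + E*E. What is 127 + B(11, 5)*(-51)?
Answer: 127 - 51*√13 ≈ -56.883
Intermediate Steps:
h(T, E) = -3*T + 3*E² (h(T, E) = 3*(-T + E*E) = 3*(-T + E²) = 3*(E² - T) = -3*T + 3*E²)
B(O, N) = √(46 - 3*O) (B(O, N) = √(-2 + (-3*O + 3*4²)) = √(-2 + (-3*O + 3*16)) = √(-2 + (-3*O + 48)) = √(-2 + (48 - 3*O)) = √(46 - 3*O))
127 + B(11, 5)*(-51) = 127 + √(46 - 3*11)*(-51) = 127 + √(46 - 33)*(-51) = 127 + √13*(-51) = 127 - 51*√13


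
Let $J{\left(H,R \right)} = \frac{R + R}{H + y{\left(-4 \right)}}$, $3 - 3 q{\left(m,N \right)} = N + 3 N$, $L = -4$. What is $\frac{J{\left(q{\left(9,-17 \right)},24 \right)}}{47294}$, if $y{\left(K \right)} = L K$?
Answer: $\frac{72}{2813993} \approx 2.5586 \cdot 10^{-5}$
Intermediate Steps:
$y{\left(K \right)} = - 4 K$
$q{\left(m,N \right)} = 1 - \frac{4 N}{3}$ ($q{\left(m,N \right)} = 1 - \frac{N + 3 N}{3} = 1 - \frac{4 N}{3}$)
$J{\left(H,R \right)} = \frac{2 R}{16 + H}$ ($J{\left(H,R \right)} = \frac{R + R}{H - -16} = \frac{2 R}{H + 16} = \frac{2 R}{16 + H}$)
$\frac{J{\left(q{\left(9,-17 \right)},24 \right)}}{47294} = \frac{2 \cdot 24 \frac{1}{16 + \left(1 - - \frac{68}{3}\right)}}{47294} = 2 \cdot 24 \frac{1}{16 + \left(1 + \frac{68}{3}\right)} \frac{1}{47294} = 2 \cdot 24 \frac{1}{16 + \frac{71}{3}} \cdot \frac{1}{47294} = 2 \cdot 24 \frac{1}{\frac{119}{3}} \cdot \frac{1}{47294} = 2 \cdot 24 \cdot \frac{3}{119} \cdot \frac{1}{47294} = \frac{144}{119} \cdot \frac{1}{47294} = \frac{72}{2813993}$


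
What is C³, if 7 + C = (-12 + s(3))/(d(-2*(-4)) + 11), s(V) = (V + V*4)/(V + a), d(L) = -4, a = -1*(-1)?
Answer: -12008989/21952 ≈ -547.06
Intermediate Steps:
a = 1
s(V) = 5*V/(1 + V) (s(V) = (V + V*4)/(V + 1) = (V + 4*V)/(1 + V) = (5*V)/(1 + V) = 5*V/(1 + V))
C = -229/28 (C = -7 + (-12 + 5*3/(1 + 3))/(-4 + 11) = -7 + (-12 + 5*3/4)/7 = -7 + (-12 + 5*3*(¼))*(⅐) = -7 + (-12 + 15/4)*(⅐) = -7 - 33/4*⅐ = -7 - 33/28 = -229/28 ≈ -8.1786)
C³ = (-229/28)³ = -12008989/21952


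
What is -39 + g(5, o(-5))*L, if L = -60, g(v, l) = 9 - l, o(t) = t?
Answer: -879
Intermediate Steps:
-39 + g(5, o(-5))*L = -39 + (9 - 1*(-5))*(-60) = -39 + (9 + 5)*(-60) = -39 + 14*(-60) = -39 - 840 = -879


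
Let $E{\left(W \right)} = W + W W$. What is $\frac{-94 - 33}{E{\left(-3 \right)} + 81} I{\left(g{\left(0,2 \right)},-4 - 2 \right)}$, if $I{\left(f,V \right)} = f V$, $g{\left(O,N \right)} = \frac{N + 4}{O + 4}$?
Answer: $\frac{381}{29} \approx 13.138$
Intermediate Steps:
$g{\left(O,N \right)} = \frac{4 + N}{4 + O}$
$E{\left(W \right)} = W + W^{2}$
$I{\left(f,V \right)} = V f$
$\frac{-94 - 33}{E{\left(-3 \right)} + 81} I{\left(g{\left(0,2 \right)},-4 - 2 \right)} = \frac{-94 - 33}{- 3 \left(1 - 3\right) + 81} \left(-4 - 2\right) \frac{4 + 2}{4 + 0} = - \frac{127}{\left(-3\right) \left(-2\right) + 81} \left(- 6 \cdot \frac{1}{4} \cdot 6\right) = - \frac{127}{6 + 81} \left(- 6 \cdot \frac{1}{4} \cdot 6\right) = - \frac{127}{87} \left(\left(-6\right) \frac{3}{2}\right) = \left(-127\right) \frac{1}{87} \left(-9\right) = \left(- \frac{127}{87}\right) \left(-9\right) = \frac{381}{29}$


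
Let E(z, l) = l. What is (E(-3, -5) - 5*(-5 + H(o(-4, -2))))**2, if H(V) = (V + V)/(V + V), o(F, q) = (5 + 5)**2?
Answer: 225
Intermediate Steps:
o(F, q) = 100 (o(F, q) = 10**2 = 100)
H(V) = 1 (H(V) = (2*V)/((2*V)) = (2*V)*(1/(2*V)) = 1)
(E(-3, -5) - 5*(-5 + H(o(-4, -2))))**2 = (-5 - 5*(-5 + 1))**2 = (-5 - 5*(-4))**2 = (-5 + 20)**2 = 15**2 = 225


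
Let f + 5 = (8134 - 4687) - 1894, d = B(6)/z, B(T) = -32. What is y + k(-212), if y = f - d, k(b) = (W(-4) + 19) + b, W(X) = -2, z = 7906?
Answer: 5348425/3953 ≈ 1353.0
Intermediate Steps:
d = -16/3953 (d = -32/7906 = -32*1/7906 = -16/3953 ≈ -0.0040476)
k(b) = 17 + b (k(b) = (-2 + 19) + b = 17 + b)
f = 1548 (f = -5 + ((8134 - 4687) - 1894) = -5 + (3447 - 1894) = -5 + 1553 = 1548)
y = 6119260/3953 (y = 1548 - 1*(-16/3953) = 1548 + 16/3953 = 6119260/3953 ≈ 1548.0)
y + k(-212) = 6119260/3953 + (17 - 212) = 6119260/3953 - 195 = 5348425/3953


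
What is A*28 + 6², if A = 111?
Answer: 3144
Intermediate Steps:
A*28 + 6² = 111*28 + 6² = 3108 + 36 = 3144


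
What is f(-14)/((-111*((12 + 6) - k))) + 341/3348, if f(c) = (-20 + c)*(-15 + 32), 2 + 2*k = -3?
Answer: 58303/163836 ≈ 0.35586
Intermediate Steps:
k = -5/2 (k = -1 + (½)*(-3) = -1 - 3/2 = -5/2 ≈ -2.5000)
f(c) = -340 + 17*c (f(c) = (-20 + c)*17 = -340 + 17*c)
f(-14)/((-111*((12 + 6) - k))) + 341/3348 = (-340 + 17*(-14))/((-111*((12 + 6) - 1*(-5/2)))) + 341/3348 = (-340 - 238)/((-111*(18 + 5/2))) + 341*(1/3348) = -578/((-111*41/2)) + 11/108 = -578/(-4551/2) + 11/108 = -578*(-2/4551) + 11/108 = 1156/4551 + 11/108 = 58303/163836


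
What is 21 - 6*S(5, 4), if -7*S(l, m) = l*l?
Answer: 297/7 ≈ 42.429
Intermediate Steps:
S(l, m) = -l²/7 (S(l, m) = -l*l/7 = -l²/7)
21 - 6*S(5, 4) = 21 - (-6)*5²/7 = 21 - (-6)*25/7 = 21 - 6*(-25/7) = 21 + 150/7 = 297/7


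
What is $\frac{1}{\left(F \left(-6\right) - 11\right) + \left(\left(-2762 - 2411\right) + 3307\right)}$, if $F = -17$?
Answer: $- \frac{1}{1775} \approx -0.00056338$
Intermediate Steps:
$\frac{1}{\left(F \left(-6\right) - 11\right) + \left(\left(-2762 - 2411\right) + 3307\right)} = \frac{1}{\left(\left(-17\right) \left(-6\right) - 11\right) + \left(\left(-2762 - 2411\right) + 3307\right)} = \frac{1}{\left(102 - 11\right) + \left(-5173 + 3307\right)} = \frac{1}{91 - 1866} = \frac{1}{-1775} = - \frac{1}{1775}$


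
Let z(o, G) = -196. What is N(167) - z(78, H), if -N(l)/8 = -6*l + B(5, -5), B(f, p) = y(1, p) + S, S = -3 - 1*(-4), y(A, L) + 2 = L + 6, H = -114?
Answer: 8212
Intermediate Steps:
y(A, L) = 4 + L (y(A, L) = -2 + (L + 6) = -2 + (6 + L) = 4 + L)
S = 1 (S = -3 + 4 = 1)
B(f, p) = 5 + p (B(f, p) = (4 + p) + 1 = 5 + p)
N(l) = 48*l (N(l) = -8*(-6*l + (5 - 5)) = -8*(-6*l + 0) = -(-48)*l = 48*l)
N(167) - z(78, H) = 48*167 - 1*(-196) = 8016 + 196 = 8212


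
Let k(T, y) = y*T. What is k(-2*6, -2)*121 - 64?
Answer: 2840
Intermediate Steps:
k(T, y) = T*y
k(-2*6, -2)*121 - 64 = (-2*6*(-2))*121 - 64 = -12*(-2)*121 - 64 = 24*121 - 64 = 2904 - 64 = 2840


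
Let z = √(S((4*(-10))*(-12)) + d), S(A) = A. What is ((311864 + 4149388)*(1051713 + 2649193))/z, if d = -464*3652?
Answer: -2063834286789*I*√105878/52939 ≈ -1.2685e+10*I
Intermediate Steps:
d = -1694528
z = 4*I*√105878 (z = √((4*(-10))*(-12) - 1694528) = √(-40*(-12) - 1694528) = √(480 - 1694528) = √(-1694048) = 4*I*√105878 ≈ 1301.6*I)
((311864 + 4149388)*(1051713 + 2649193))/z = ((311864 + 4149388)*(1051713 + 2649193))/((4*I*√105878)) = (4461252*3700906)*(-I*√105878/423512) = 16510674294312*(-I*√105878/423512) = -2063834286789*I*√105878/52939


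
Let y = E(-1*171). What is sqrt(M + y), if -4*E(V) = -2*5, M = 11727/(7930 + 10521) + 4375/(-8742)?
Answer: sqrt(17139630555659697)/80649321 ≈ 1.6233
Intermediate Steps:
M = 21794309/161298642 (M = 11727/18451 + 4375*(-1/8742) = 11727*(1/18451) - 4375/8742 = 11727/18451 - 4375/8742 = 21794309/161298642 ≈ 0.13512)
E(V) = 5/2 (E(V) = -(-1)*5/2 = -1/4*(-10) = 5/2)
y = 5/2 ≈ 2.5000
sqrt(M + y) = sqrt(21794309/161298642 + 5/2) = sqrt(212520457/80649321) = sqrt(17139630555659697)/80649321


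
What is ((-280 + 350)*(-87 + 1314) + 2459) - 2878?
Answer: 85471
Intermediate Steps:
((-280 + 350)*(-87 + 1314) + 2459) - 2878 = (70*1227 + 2459) - 2878 = (85890 + 2459) - 2878 = 88349 - 2878 = 85471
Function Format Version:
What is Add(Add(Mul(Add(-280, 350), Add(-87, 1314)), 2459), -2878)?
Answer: 85471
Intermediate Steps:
Add(Add(Mul(Add(-280, 350), Add(-87, 1314)), 2459), -2878) = Add(Add(Mul(70, 1227), 2459), -2878) = Add(Add(85890, 2459), -2878) = Add(88349, -2878) = 85471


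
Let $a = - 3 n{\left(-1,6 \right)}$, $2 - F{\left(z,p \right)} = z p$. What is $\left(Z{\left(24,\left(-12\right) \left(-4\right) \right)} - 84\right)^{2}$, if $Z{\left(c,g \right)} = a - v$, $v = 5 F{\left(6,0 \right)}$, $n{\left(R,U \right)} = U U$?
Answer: $40804$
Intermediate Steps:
$F{\left(z,p \right)} = 2 - p z$ ($F{\left(z,p \right)} = 2 - z p = 2 - p z$)
$n{\left(R,U \right)} = U^{2}$
$a = -108$ ($a = - 3 \cdot 6^{2} = \left(-3\right) 36 = -108$)
$v = 10$ ($v = 5 \left(2 - 0 \cdot 6\right) = 5 \left(2 + 0\right) = 5 \cdot 2 = 10$)
$Z{\left(c,g \right)} = -118$ ($Z{\left(c,g \right)} = -108 - 10 = -118$)
$\left(Z{\left(24,\left(-12\right) \left(-4\right) \right)} - 84\right)^{2} = \left(-118 - 84\right)^{2} = \left(-202\right)^{2} = 40804$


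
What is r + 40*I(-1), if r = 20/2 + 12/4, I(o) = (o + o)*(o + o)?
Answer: 173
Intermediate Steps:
I(o) = 4*o² (I(o) = (2*o)*(2*o) = 4*o²)
r = 13 (r = 20*(½) + 12*(¼) = 10 + 3 = 13)
r + 40*I(-1) = 13 + 40*(4*(-1)²) = 13 + 40*(4*1) = 13 + 40*4 = 13 + 160 = 173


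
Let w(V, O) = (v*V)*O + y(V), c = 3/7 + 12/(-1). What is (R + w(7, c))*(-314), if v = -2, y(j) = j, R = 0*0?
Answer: -53066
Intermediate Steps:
R = 0
c = -81/7 (c = 3*(1/7) + 12*(-1) = 3/7 - 12 = -81/7 ≈ -11.571)
w(V, O) = V - 2*O*V (w(V, O) = (-2*V)*O + V = -2*O*V + V = V - 2*O*V)
(R + w(7, c))*(-314) = (0 + 7*(1 - 2*(-81/7)))*(-314) = (0 + 7*(1 + 162/7))*(-314) = (0 + 7*(169/7))*(-314) = (0 + 169)*(-314) = 169*(-314) = -53066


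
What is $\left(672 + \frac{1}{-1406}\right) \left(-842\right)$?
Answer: $- \frac{397773851}{703} \approx -5.6582 \cdot 10^{5}$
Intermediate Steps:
$\left(672 + \frac{1}{-1406}\right) \left(-842\right) = \left(672 - \frac{1}{1406}\right) \left(-842\right) = \frac{944831}{1406} \left(-842\right) = - \frac{397773851}{703}$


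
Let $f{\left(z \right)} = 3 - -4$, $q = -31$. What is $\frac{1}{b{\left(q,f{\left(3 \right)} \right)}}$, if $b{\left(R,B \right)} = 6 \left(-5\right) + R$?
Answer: $- \frac{1}{61} \approx -0.016393$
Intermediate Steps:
$f{\left(z \right)} = 7$ ($f{\left(z \right)} = 3 + 4 = 7$)
$b{\left(R,B \right)} = -30 + R$
$\frac{1}{b{\left(q,f{\left(3 \right)} \right)}} = \frac{1}{-30 - 31} = \frac{1}{-61} = - \frac{1}{61}$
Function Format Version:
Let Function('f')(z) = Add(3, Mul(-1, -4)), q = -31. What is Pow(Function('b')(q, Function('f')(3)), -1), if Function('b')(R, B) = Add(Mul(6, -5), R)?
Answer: Rational(-1, 61) ≈ -0.016393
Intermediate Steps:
Function('f')(z) = 7 (Function('f')(z) = Add(3, 4) = 7)
Function('b')(R, B) = Add(-30, R)
Pow(Function('b')(q, Function('f')(3)), -1) = Pow(Add(-30, -31), -1) = Pow(-61, -1) = Rational(-1, 61)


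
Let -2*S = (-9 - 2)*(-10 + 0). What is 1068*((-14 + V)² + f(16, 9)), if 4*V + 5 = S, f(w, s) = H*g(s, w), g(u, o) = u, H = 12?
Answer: 1013532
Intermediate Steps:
S = -55 (S = -(-9 - 2)*(-10 + 0)/2 = -(-11)*(-10)/2 = -½*110 = -55)
f(w, s) = 12*s
V = -15 (V = -5/4 + (¼)*(-55) = -5/4 - 55/4 = -15)
1068*((-14 + V)² + f(16, 9)) = 1068*((-14 - 15)² + 12*9) = 1068*((-29)² + 108) = 1068*(841 + 108) = 1068*949 = 1013532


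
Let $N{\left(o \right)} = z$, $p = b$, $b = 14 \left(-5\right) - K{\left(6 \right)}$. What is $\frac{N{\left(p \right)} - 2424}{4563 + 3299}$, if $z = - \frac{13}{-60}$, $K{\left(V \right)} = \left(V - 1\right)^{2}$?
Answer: $- \frac{145427}{471720} \approx -0.30829$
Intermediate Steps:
$K{\left(V \right)} = \left(-1 + V\right)^{2}$
$z = \frac{13}{60}$ ($z = \left(-13\right) \left(- \frac{1}{60}\right) = \frac{13}{60} \approx 0.21667$)
$b = -95$ ($b = 14 \left(-5\right) - \left(-1 + 6\right)^{2} = -70 - 5^{2} = -70 - 25 = -95$)
$p = -95$
$N{\left(o \right)} = \frac{13}{60}$
$\frac{N{\left(p \right)} - 2424}{4563 + 3299} = \frac{\frac{13}{60} - 2424}{4563 + 3299} = - \frac{145427}{60 \cdot 7862} = \left(- \frac{145427}{60}\right) \frac{1}{7862} = - \frac{145427}{471720}$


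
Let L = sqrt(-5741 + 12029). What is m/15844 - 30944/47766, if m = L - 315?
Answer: -252661513/378402252 + sqrt(393)/3961 ≈ -0.66270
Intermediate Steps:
L = 4*sqrt(393) (L = sqrt(6288) = 4*sqrt(393) ≈ 79.297)
m = -315 + 4*sqrt(393) (m = 4*sqrt(393) - 315 = -315 + 4*sqrt(393) ≈ -235.70)
m/15844 - 30944/47766 = (-315 + 4*sqrt(393))/15844 - 30944/47766 = (-315 + 4*sqrt(393))*(1/15844) - 30944*1/47766 = (-315/15844 + sqrt(393)/3961) - 15472/23883 = -252661513/378402252 + sqrt(393)/3961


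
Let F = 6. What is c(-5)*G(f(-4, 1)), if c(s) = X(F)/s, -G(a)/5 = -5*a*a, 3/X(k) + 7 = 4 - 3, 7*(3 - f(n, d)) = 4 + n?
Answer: 45/2 ≈ 22.500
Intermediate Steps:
f(n, d) = 17/7 - n/7 (f(n, d) = 3 - (4 + n)/7 = 3 + (-4/7 - n/7) = 17/7 - n/7)
X(k) = -½ (X(k) = 3/(-7 + (4 - 3)) = 3/(-7 + 1) = 3/(-6) = 3*(-⅙) = -½)
G(a) = 25*a² (G(a) = -(-25)*a*a = -(-25)*a² = 25*a²)
c(s) = -1/(2*s)
c(-5)*G(f(-4, 1)) = (-½/(-5))*(25*(17/7 - ⅐*(-4))²) = (-½*(-⅕))*(25*(17/7 + 4/7)²) = (25*3²)/10 = (25*9)/10 = (⅒)*225 = 45/2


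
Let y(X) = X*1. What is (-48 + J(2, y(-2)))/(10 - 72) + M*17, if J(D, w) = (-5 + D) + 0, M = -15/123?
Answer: -3179/2542 ≈ -1.2506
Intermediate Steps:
y(X) = X
M = -5/41 (M = -15*1/123 = -5/41 ≈ -0.12195)
J(D, w) = -5 + D
(-48 + J(2, y(-2)))/(10 - 72) + M*17 = (-48 + (-5 + 2))/(10 - 72) - 5/41*17 = (-48 - 3)/(-62) - 85/41 = -51*(-1/62) - 85/41 = 51/62 - 85/41 = -3179/2542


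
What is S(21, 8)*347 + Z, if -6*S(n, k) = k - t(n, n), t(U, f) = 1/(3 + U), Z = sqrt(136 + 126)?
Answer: -66277/144 + sqrt(262) ≈ -444.07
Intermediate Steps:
Z = sqrt(262) ≈ 16.186
S(n, k) = -k/6 + 1/(6*(3 + n)) (S(n, k) = -(k - 1/(3 + n))/6 = -k/6 + 1/(6*(3 + n)))
S(21, 8)*347 + Z = ((1 - 1*8*(3 + 21))/(6*(3 + 21)))*347 + sqrt(262) = ((1/6)*(1 - 1*8*24)/24)*347 + sqrt(262) = ((1/6)*(1/24)*(1 - 192))*347 + sqrt(262) = ((1/6)*(1/24)*(-191))*347 + sqrt(262) = -191/144*347 + sqrt(262) = -66277/144 + sqrt(262)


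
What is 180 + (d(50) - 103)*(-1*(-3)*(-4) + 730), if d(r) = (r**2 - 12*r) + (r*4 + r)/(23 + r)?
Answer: 94380598/73 ≈ 1.2929e+6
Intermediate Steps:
d(r) = r**2 - 12*r + 5*r/(23 + r) (d(r) = (r**2 - 12*r) + (4*r + r)/(23 + r) = (r**2 - 12*r) + (5*r)/(23 + r) = (r**2 - 12*r) + 5*r/(23 + r) = r**2 - 12*r + 5*r/(23 + r))
180 + (d(50) - 103)*(-1*(-3)*(-4) + 730) = 180 + (50*(-271 + 50**2 + 11*50)/(23 + 50) - 103)*(-1*(-3)*(-4) + 730) = 180 + (50*(-271 + 2500 + 550)/73 - 103)*(3*(-4) + 730) = 180 + (50*(1/73)*2779 - 103)*(-12 + 730) = 180 + (138950/73 - 103)*718 = 180 + (131431/73)*718 = 180 + 94367458/73 = 94380598/73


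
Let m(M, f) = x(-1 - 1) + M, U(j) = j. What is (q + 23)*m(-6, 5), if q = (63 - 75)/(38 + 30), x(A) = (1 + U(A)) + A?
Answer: -3492/17 ≈ -205.41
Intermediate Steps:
x(A) = 1 + 2*A (x(A) = (1 + A) + A = 1 + 2*A)
m(M, f) = -3 + M (m(M, f) = (1 + 2*(-1 - 1)) + M = (1 + 2*(-2)) + M = (1 - 4) + M = -3 + M)
q = -3/17 (q = -12/68 = -12*1/68 = -3/17 ≈ -0.17647)
(q + 23)*m(-6, 5) = (-3/17 + 23)*(-3 - 6) = (388/17)*(-9) = -3492/17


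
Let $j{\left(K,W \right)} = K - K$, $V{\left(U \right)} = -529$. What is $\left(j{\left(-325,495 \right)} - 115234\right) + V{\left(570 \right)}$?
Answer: $-115763$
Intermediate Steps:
$j{\left(K,W \right)} = 0$
$\left(j{\left(-325,495 \right)} - 115234\right) + V{\left(570 \right)} = \left(0 - 115234\right) - 529 = -115234 - 529 = -115763$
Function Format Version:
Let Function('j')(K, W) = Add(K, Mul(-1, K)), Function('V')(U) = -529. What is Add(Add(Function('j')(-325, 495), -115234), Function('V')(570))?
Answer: -115763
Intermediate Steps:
Function('j')(K, W) = 0
Add(Add(Function('j')(-325, 495), -115234), Function('V')(570)) = Add(Add(0, -115234), -529) = Add(-115234, -529) = -115763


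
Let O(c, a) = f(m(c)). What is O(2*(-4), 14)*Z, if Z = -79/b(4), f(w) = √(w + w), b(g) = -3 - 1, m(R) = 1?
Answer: 79*√2/4 ≈ 27.931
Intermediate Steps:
b(g) = -4
f(w) = √2*√w (f(w) = √(2*w) = √2*√w)
Z = 79/4 (Z = -79/(-4) = -79*(-¼) = 79/4 ≈ 19.750)
O(c, a) = √2 (O(c, a) = √2*√1 = √2*1 = √2)
O(2*(-4), 14)*Z = √2*(79/4) = 79*√2/4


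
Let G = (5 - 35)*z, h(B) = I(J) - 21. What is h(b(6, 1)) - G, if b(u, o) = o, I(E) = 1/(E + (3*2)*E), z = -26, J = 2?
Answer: -11213/14 ≈ -800.93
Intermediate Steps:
I(E) = 1/(7*E) (I(E) = 1/(E + 6*E) = 1/(7*E))
h(B) = -293/14 (h(B) = (⅐)/2 - 21 = (⅐)*(½) - 21 = 1/14 - 21 = -293/14)
G = 780 (G = (5 - 35)*(-26) = -30*(-26) = 780)
h(b(6, 1)) - G = -293/14 - 1*780 = -293/14 - 780 = -11213/14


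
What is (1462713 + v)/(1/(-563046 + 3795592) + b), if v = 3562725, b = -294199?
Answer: -5414986501716/317003933551 ≈ -17.082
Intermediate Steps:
(1462713 + v)/(1/(-563046 + 3795592) + b) = (1462713 + 3562725)/(1/(-563046 + 3795592) - 294199) = 5025438/(1/3232546 - 294199) = 5025438/(-951011800653/3232546) = 5025438*(-3232546/951011800653) = -5414986501716/317003933551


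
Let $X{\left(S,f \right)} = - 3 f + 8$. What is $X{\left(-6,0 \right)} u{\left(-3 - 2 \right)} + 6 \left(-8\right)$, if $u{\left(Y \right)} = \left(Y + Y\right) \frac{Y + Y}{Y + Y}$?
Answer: $-128$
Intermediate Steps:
$u{\left(Y \right)} = 2 Y$ ($u{\left(Y \right)} = 2 Y \frac{2 Y}{2 Y} = 2 Y 2 Y \frac{1}{2 Y} = 2 Y 1 = 2 Y$)
$X{\left(S,f \right)} = 8 - 3 f$
$X{\left(-6,0 \right)} u{\left(-3 - 2 \right)} + 6 \left(-8\right) = \left(8 - 0\right) 2 \left(-3 - 2\right) + 6 \left(-8\right) = \left(8 + 0\right) 2 \left(-5\right) - 48 = 8 \left(-10\right) - 48 = -80 - 48 = -128$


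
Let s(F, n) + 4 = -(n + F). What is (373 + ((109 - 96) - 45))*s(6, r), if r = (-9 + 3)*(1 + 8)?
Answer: 15004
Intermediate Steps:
r = -54 (r = -6*9 = -54)
s(F, n) = -4 - F - n (s(F, n) = -4 - (n + F) = -4 - (F + n) = -4 + (-F - n) = -4 - F - n)
(373 + ((109 - 96) - 45))*s(6, r) = (373 + ((109 - 96) - 45))*(-4 - 1*6 - 1*(-54)) = (373 + (13 - 45))*(-4 - 6 + 54) = (373 - 32)*44 = 341*44 = 15004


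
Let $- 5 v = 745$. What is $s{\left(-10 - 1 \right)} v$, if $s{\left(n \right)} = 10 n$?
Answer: $16390$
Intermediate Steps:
$v = -149$ ($v = \left(- \frac{1}{5}\right) 745 = -149$)
$s{\left(-10 - 1 \right)} v = 10 \left(-10 - 1\right) \left(-149\right) = 10 \left(-11\right) \left(-149\right) = \left(-110\right) \left(-149\right) = 16390$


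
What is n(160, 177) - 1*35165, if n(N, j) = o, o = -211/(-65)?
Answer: -2285514/65 ≈ -35162.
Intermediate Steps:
o = 211/65 (o = -211*(-1/65) = 211/65 ≈ 3.2462)
n(N, j) = 211/65
n(160, 177) - 1*35165 = 211/65 - 1*35165 = 211/65 - 35165 = -2285514/65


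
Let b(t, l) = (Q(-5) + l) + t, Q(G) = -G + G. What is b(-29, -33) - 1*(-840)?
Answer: 778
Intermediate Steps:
Q(G) = 0
b(t, l) = l + t (b(t, l) = (0 + l) + t = l + t)
b(-29, -33) - 1*(-840) = (-33 - 29) - 1*(-840) = -62 + 840 = 778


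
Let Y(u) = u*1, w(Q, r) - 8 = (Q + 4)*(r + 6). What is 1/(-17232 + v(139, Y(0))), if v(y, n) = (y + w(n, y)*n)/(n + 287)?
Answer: -287/4945445 ≈ -5.8033e-5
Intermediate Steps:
w(Q, r) = 8 + (4 + Q)*(6 + r) (w(Q, r) = 8 + (Q + 4)*(r + 6) = 8 + (4 + Q)*(6 + r))
Y(u) = u
v(y, n) = (y + n*(32 + 4*y + 6*n + n*y))/(287 + n) (v(y, n) = (y + (32 + 4*y + 6*n + n*y)*n)/(n + 287) = (y + n*(32 + 4*y + 6*n + n*y))/(287 + n))
1/(-17232 + v(139, Y(0))) = 1/(-17232 + (139 + 0*(32 + 4*139 + 6*0 + 0*139))/(287 + 0)) = 1/(-17232 + (139 + 0*(32 + 556 + 0 + 0))/287) = 1/(-17232 + (139 + 0*588)/287) = 1/(-17232 + (139 + 0)/287) = 1/(-17232 + (1/287)*139) = 1/(-17232 + 139/287) = 1/(-4945445/287) = -287/4945445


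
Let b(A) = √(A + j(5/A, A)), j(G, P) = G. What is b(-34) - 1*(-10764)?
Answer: 10764 + 3*I*√4386/34 ≈ 10764.0 + 5.8436*I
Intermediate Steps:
b(A) = √(A + 5/A)
b(-34) - 1*(-10764) = √(-34 + 5/(-34)) - 1*(-10764) = √(-34 + 5*(-1/34)) + 10764 = √(-34 - 5/34) + 10764 = √(-1161/34) + 10764 = 3*I*√4386/34 + 10764 = 10764 + 3*I*√4386/34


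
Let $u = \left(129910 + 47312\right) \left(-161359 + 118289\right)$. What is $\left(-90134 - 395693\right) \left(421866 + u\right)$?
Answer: $3708088993930398$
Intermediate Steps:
$u = -7632951540$ ($u = 177222 \left(-43070\right) = -7632951540$)
$\left(-90134 - 395693\right) \left(421866 + u\right) = \left(-90134 - 395693\right) \left(421866 - 7632951540\right) = \left(-485827\right) \left(-7632529674\right) = 3708088993930398$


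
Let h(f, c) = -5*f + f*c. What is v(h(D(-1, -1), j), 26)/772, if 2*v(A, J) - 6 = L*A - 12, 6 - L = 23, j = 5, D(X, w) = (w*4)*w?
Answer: -3/772 ≈ -0.0038860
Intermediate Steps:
D(X, w) = 4*w**2 (D(X, w) = (4*w)*w = 4*w**2)
L = -17 (L = 6 - 1*23 = 6 - 23 = -17)
h(f, c) = -5*f + c*f
v(A, J) = -3 - 17*A/2 (v(A, J) = 3 + (-17*A - 12)/2 = 3 + (-12 - 17*A)/2 = 3 + (-6 - 17*A/2) = -3 - 17*A/2)
v(h(D(-1, -1), j), 26)/772 = (-3 - 17*4*(-1)**2*(-5 + 5)/2)/772 = (-3 - 17*4*1*0/2)*(1/772) = (-3 - 34*0)*(1/772) = (-3 - 17/2*0)*(1/772) = (-3 + 0)*(1/772) = -3*1/772 = -3/772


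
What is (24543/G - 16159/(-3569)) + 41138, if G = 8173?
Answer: 1200191960780/29169437 ≈ 41146.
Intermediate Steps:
(24543/G - 16159/(-3569)) + 41138 = (24543/8173 - 16159/(-3569)) + 41138 = (24543*(1/8173) - 16159*(-1/3569)) + 41138 = (24543/8173 + 16159/3569) + 41138 = 219661474/29169437 + 41138 = 1200191960780/29169437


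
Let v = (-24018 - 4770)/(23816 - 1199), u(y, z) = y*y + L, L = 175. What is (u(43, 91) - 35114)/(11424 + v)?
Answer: -24946551/8611594 ≈ -2.8969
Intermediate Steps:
u(y, z) = 175 + y² (u(y, z) = y*y + 175 = y² + 175 = 175 + y²)
v = -9596/7539 (v = -28788/22617 = -28788*1/22617 = -9596/7539 ≈ -1.2728)
(u(43, 91) - 35114)/(11424 + v) = ((175 + 43²) - 35114)/(11424 - 9596/7539) = ((175 + 1849) - 35114)/(86115940/7539) = (2024 - 35114)*(7539/86115940) = -33090*7539/86115940 = -24946551/8611594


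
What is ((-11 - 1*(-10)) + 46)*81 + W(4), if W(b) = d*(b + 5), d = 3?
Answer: 3672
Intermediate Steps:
W(b) = 15 + 3*b (W(b) = 3*(b + 5) = 3*(5 + b) = 15 + 3*b)
((-11 - 1*(-10)) + 46)*81 + W(4) = ((-11 - 1*(-10)) + 46)*81 + (15 + 3*4) = ((-11 + 10) + 46)*81 + (15 + 12) = (-1 + 46)*81 + 27 = 45*81 + 27 = 3645 + 27 = 3672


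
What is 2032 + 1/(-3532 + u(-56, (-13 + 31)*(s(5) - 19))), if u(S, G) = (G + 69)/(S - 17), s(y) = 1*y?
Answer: 523550823/257653 ≈ 2032.0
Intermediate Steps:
s(y) = y
u(S, G) = (69 + G)/(-17 + S)
2032 + 1/(-3532 + u(-56, (-13 + 31)*(s(5) - 19))) = 2032 + 1/(-3532 + (69 + (-13 + 31)*(5 - 19))/(-17 - 56)) = 2032 + 1/(-3532 + (69 + 18*(-14))/(-73)) = 2032 + 1/(-3532 - (69 - 252)/73) = 2032 + 1/(-3532 - 1/73*(-183)) = 2032 + 1/(-3532 + 183/73) = 2032 + 1/(-257653/73) = 2032 - 73/257653 = 523550823/257653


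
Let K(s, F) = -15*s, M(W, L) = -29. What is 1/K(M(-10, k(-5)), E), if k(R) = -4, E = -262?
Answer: 1/435 ≈ 0.0022989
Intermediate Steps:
1/K(M(-10, k(-5)), E) = 1/(-15*(-29)) = 1/435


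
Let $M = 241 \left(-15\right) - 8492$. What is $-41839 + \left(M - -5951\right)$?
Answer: $-47995$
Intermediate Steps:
$M = -12107$ ($M = -3615 - 8492 = -12107$)
$-41839 + \left(M - -5951\right) = -41839 - 6156 = -47995$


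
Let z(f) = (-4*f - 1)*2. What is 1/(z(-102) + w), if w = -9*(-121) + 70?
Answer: 1/1973 ≈ 0.00050684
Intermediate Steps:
z(f) = -2 - 8*f (z(f) = (-1 - 4*f)*2 = -2 - 8*f)
w = 1159 (w = 1089 + 70 = 1159)
1/(z(-102) + w) = 1/((-2 - 8*(-102)) + 1159) = 1/((-2 + 816) + 1159) = 1/(814 + 1159) = 1/1973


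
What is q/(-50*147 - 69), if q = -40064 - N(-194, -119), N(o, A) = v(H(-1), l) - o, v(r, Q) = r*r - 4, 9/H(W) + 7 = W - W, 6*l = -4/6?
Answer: 657509/121177 ≈ 5.4260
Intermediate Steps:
l = -1/9 (l = (-4/6)/6 = (-4*1/6)/6 = (1/6)*(-2/3) = -1/9 ≈ -0.11111)
H(W) = -9/7 (H(W) = 9/(-7 + (W - W)) = 9/(-7 + 0) = 9/(-7) = 9*(-1/7) = -9/7)
v(r, Q) = -4 + r**2 (v(r, Q) = r**2 - 4 = -4 + r**2)
N(o, A) = -115/49 - o (N(o, A) = (-4 + (-9/7)**2) - o = (-4 + 81/49) - o = -115/49 - o)
q = -1972527/49 (q = -40064 - (-115/49 - 1*(-194)) = -40064 - (-115/49 + 194) = -40064 - 1*9391/49 = -40064 - 9391/49 = -1972527/49 ≈ -40256.)
q/(-50*147 - 69) = -1972527/(49*(-50*147 - 69)) = -1972527/(49*(-7350 - 69)) = -1972527/49/(-7419) = -1972527/49*(-1/7419) = 657509/121177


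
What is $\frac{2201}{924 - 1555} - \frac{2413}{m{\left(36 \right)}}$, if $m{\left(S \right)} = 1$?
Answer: $- \frac{1524804}{631} \approx -2416.5$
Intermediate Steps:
$\frac{2201}{924 - 1555} - \frac{2413}{m{\left(36 \right)}} = \frac{2201}{924 - 1555} - \frac{2413}{1} = \frac{2201}{924 - 1555} - 2413 = \frac{2201}{-631} - 2413 = 2201 \left(- \frac{1}{631}\right) - 2413 = - \frac{2201}{631} - 2413 = - \frac{1524804}{631}$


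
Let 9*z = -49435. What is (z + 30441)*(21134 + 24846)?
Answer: 10324073320/9 ≈ 1.1471e+9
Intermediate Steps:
z = -49435/9 (z = (⅑)*(-49435) = -49435/9 ≈ -5492.8)
(z + 30441)*(21134 + 24846) = (-49435/9 + 30441)*(21134 + 24846) = (224534/9)*45980 = 10324073320/9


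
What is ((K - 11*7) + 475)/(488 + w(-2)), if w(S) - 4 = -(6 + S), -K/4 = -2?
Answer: 203/244 ≈ 0.83197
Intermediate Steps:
K = 8 (K = -4*(-2) = 8)
w(S) = -2 - S (w(S) = 4 - (6 + S) = 4 + (-6 - S) = -2 - S)
((K - 11*7) + 475)/(488 + w(-2)) = ((8 - 11*7) + 475)/(488 + (-2 - 1*(-2))) = ((8 - 77) + 475)/(488 + (-2 + 2)) = (-69 + 475)/(488 + 0) = 406/488 = 406*(1/488) = 203/244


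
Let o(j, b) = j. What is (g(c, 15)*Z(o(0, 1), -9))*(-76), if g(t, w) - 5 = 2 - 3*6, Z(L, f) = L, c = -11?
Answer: 0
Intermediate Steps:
g(t, w) = -11 (g(t, w) = 5 + (2 - 3*6) = 5 + (2 - 18) = 5 - 16 = -11)
(g(c, 15)*Z(o(0, 1), -9))*(-76) = -11*0*(-76) = 0*(-76) = 0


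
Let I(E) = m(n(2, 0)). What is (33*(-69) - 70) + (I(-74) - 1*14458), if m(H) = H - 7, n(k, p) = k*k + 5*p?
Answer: -16808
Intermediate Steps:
n(k, p) = k² + 5*p
m(H) = -7 + H
I(E) = -3 (I(E) = -7 + (2² + 5*0) = -7 + (4 + 0) = -7 + 4 = -3)
(33*(-69) - 70) + (I(-74) - 1*14458) = (33*(-69) - 70) + (-3 - 1*14458) = (-2277 - 70) + (-3 - 14458) = -2347 - 14461 = -16808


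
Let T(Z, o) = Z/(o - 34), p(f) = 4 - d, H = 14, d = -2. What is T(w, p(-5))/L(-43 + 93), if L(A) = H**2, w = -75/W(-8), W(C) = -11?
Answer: -75/60368 ≈ -0.0012424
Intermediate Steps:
p(f) = 6 (p(f) = 4 - 1*(-2) = 4 + 2 = 6)
w = 75/11 (w = -75/(-11) = -75*(-1/11) = 75/11 ≈ 6.8182)
T(Z, o) = Z/(-34 + o)
L(A) = 196 (L(A) = 14**2 = 196)
T(w, p(-5))/L(-43 + 93) = (75/(11*(-34 + 6)))/196 = ((75/11)/(-28))*(1/196) = ((75/11)*(-1/28))*(1/196) = -75/308*1/196 = -75/60368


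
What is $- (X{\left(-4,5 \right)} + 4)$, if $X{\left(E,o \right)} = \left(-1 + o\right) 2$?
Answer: $-12$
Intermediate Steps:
$X{\left(E,o \right)} = -2 + 2 o$
$- (X{\left(-4,5 \right)} + 4) = - (\left(-2 + 2 \cdot 5\right) + 4) = - (\left(-2 + 10\right) + 4) = - (8 + 4) = \left(-1\right) 12 = -12$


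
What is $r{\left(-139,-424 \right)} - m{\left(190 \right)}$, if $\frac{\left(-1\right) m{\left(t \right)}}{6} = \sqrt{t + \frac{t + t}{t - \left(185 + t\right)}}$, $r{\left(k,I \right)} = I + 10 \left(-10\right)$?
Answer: $-524 + \frac{6 \sqrt{257298}}{37} \approx -441.74$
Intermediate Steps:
$r{\left(k,I \right)} = -100 + I$ ($r{\left(k,I \right)} = I - 100 = -100 + I$)
$m{\left(t \right)} = - \frac{6 \sqrt{33855} \sqrt{t}}{185}$ ($m{\left(t \right)} = - 6 \sqrt{t + \frac{t + t}{t - \left(185 + t\right)}} = - 6 \sqrt{t + \frac{2 t}{-185}} = - 6 \sqrt{t + 2 t \left(- \frac{1}{185}\right)} = - 6 \sqrt{t - \frac{2 t}{185}} = - 6 \sqrt{\frac{183 t}{185}} = - 6 \frac{\sqrt{33855} \sqrt{t}}{185} = - \frac{6 \sqrt{33855} \sqrt{t}}{185}$)
$r{\left(-139,-424 \right)} - m{\left(190 \right)} = \left(-100 - 424\right) - - \frac{6 \sqrt{33855} \sqrt{190}}{185} = -524 - - \frac{6 \sqrt{257298}}{37} = -524 + \frac{6 \sqrt{257298}}{37}$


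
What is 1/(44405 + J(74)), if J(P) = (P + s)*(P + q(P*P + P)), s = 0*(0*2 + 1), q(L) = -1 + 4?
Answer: 1/50103 ≈ 1.9959e-5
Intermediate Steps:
q(L) = 3
s = 0 (s = 0*(0 + 1) = 0*1 = 0)
J(P) = P*(3 + P) (J(P) = (P + 0)*(P + 3) = P*(3 + P))
1/(44405 + J(74)) = 1/(44405 + 74*(3 + 74)) = 1/(44405 + 74*77) = 1/(44405 + 5698) = 1/50103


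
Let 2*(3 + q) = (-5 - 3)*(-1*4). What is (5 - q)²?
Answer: 64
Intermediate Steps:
q = 13 (q = -3 + ((-5 - 3)*(-1*4))/2 = -3 + (-8*(-4))/2 = -3 + (½)*32 = -3 + 16 = 13)
(5 - q)² = (5 - 1*13)² = (5 - 13)² = (-8)² = 64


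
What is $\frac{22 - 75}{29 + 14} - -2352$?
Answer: $\frac{101083}{43} \approx 2350.8$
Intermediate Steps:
$\frac{22 - 75}{29 + 14} - -2352 = - \frac{53}{43} + 2352 = \frac{101083}{43}$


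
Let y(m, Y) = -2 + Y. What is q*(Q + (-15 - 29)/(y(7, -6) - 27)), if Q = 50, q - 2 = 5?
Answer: 1794/5 ≈ 358.80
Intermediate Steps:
q = 7 (q = 2 + 5 = 7)
q*(Q + (-15 - 29)/(y(7, -6) - 27)) = 7*(50 + (-15 - 29)/((-2 - 6) - 27)) = 7*(50 - 44/(-8 - 27)) = 7*(50 - 44/(-35)) = 7*(50 - 44*(-1/35)) = 7*(50 + 44/35) = 7*(1794/35) = 1794/5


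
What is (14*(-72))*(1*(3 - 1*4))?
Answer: 1008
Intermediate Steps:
(14*(-72))*(1*(3 - 1*4)) = -1008*(3 - 4) = -1008*(-1) = 1008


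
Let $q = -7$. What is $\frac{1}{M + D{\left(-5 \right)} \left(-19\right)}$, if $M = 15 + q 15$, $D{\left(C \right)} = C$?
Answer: $\frac{1}{5} \approx 0.2$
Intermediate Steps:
$M = -90$ ($M = 15 - 105 = -90$)
$\frac{1}{M + D{\left(-5 \right)} \left(-19\right)} = \frac{1}{-90 - -95} = \frac{1}{-90 + 95} = \frac{1}{5}$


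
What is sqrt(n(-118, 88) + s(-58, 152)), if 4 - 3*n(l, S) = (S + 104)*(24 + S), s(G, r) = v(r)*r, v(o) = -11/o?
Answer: I*sqrt(64599)/3 ≈ 84.721*I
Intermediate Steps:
s(G, r) = -11 (s(G, r) = (-11/r)*r = -11)
n(l, S) = 4/3 - (24 + S)*(104 + S)/3 (n(l, S) = 4/3 - (S + 104)*(24 + S)/3 = 4/3 - (104 + S)*(24 + S)/3 = 4/3 - (24 + S)*(104 + S)/3)
sqrt(n(-118, 88) + s(-58, 152)) = sqrt((-2492/3 - 128/3*88 - 1/3*88**2) - 11) = sqrt((-2492/3 - 11264/3 - 1/3*7744) - 11) = sqrt((-2492/3 - 11264/3 - 7744/3) - 11) = sqrt(-21500/3 - 11) = sqrt(-21533/3) = I*sqrt(64599)/3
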